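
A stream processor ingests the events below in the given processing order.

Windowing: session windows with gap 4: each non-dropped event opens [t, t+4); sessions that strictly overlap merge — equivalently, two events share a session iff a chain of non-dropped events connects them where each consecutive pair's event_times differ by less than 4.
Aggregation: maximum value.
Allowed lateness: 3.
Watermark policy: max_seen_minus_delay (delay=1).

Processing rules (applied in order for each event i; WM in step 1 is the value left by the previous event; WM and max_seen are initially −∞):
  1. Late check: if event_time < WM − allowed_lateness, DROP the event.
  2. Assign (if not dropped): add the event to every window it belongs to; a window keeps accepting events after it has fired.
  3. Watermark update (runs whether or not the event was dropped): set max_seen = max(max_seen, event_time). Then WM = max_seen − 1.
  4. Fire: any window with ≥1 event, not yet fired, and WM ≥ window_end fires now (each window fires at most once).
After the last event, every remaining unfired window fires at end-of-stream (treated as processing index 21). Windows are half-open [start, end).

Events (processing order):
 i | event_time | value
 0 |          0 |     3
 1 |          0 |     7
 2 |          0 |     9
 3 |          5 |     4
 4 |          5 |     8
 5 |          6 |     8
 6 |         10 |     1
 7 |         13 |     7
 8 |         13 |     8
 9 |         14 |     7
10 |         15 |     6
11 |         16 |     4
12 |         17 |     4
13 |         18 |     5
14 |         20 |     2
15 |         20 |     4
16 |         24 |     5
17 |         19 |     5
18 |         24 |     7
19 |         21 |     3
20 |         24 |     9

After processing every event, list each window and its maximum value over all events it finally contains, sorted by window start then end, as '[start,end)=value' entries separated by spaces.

[0,4)=9 [5,10)=8 [10,28)=9

i=0 t=0 v=3: → [0,4); WM=-1
i=1 t=0 v=7: → [0,4); WM=-1
i=2 t=0 v=9: → [0,4); WM=-1
i=3 t=5 v=4: → [5,9); WM=4
i=4 t=5 v=8: → [5,9); WM=4
i=5 t=6 v=8: → [5,10); WM=5
i=6 t=10 v=1: → [10,14); WM=9
i=7 t=13 v=7: → [10,17); WM=12
i=8 t=13 v=8: → [10,17); WM=12
i=9 t=14 v=7: → [10,18); WM=13
i=10 t=15 v=6: → [10,19); WM=14
i=11 t=16 v=4: → [10,20); WM=15
i=12 t=17 v=4: → [10,21); WM=16
i=13 t=18 v=5: → [10,22); WM=17
i=14 t=20 v=2: → [10,24); WM=19
i=15 t=20 v=4: → [10,24); WM=19
i=16 t=24 v=5: → [24,28); WM=23
i=17 t=19 v=5: DROP (t<23-3); WM=23
i=18 t=24 v=7: → [24,28); WM=23
i=19 t=21 v=3: → [10,28); WM=23
i=20 t=24 v=9: → [10,28); WM=23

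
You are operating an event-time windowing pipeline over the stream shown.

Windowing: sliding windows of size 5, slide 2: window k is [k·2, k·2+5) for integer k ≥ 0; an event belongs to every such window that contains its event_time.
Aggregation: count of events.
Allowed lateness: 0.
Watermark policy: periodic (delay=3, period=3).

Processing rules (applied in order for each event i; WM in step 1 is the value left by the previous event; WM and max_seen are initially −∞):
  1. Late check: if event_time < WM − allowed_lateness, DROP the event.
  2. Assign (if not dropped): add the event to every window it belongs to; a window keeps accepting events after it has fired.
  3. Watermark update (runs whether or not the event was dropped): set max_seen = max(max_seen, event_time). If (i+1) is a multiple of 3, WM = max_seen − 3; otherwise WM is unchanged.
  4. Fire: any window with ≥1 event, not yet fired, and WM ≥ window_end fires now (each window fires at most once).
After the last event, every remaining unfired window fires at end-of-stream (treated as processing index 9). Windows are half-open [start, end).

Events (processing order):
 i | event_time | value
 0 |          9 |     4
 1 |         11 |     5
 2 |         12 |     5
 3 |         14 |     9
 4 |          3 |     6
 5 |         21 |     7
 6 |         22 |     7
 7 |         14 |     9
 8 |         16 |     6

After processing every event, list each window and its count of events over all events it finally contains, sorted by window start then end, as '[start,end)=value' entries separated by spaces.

i=0 t=9 v=4: → [8,13),[6,11); WM=−∞
i=1 t=11 v=5: → [10,15),[8,13); WM=−∞
i=2 t=12 v=5: → [12,17),[10,15),[8,13); WM=9
i=3 t=14 v=9: → [14,19),[12,17),[10,15); WM=9
i=4 t=3 v=6: DROP (t<9-0); WM=9
i=5 t=21 v=7: → [20,25),[18,23); WM=18; [6,11) fires=1 [8,13) fires=3 [10,15) fires=3 [12,17) fires=2
i=6 t=22 v=7: → [22,27),[20,25),[18,23); WM=18
i=7 t=14 v=9: DROP (t<18-0); WM=18
i=8 t=16 v=6: DROP (t<18-0); WM=19; [14,19) fires=1

[6,11)=1 [8,13)=3 [10,15)=3 [12,17)=2 [14,19)=1 [18,23)=2 [20,25)=2 [22,27)=1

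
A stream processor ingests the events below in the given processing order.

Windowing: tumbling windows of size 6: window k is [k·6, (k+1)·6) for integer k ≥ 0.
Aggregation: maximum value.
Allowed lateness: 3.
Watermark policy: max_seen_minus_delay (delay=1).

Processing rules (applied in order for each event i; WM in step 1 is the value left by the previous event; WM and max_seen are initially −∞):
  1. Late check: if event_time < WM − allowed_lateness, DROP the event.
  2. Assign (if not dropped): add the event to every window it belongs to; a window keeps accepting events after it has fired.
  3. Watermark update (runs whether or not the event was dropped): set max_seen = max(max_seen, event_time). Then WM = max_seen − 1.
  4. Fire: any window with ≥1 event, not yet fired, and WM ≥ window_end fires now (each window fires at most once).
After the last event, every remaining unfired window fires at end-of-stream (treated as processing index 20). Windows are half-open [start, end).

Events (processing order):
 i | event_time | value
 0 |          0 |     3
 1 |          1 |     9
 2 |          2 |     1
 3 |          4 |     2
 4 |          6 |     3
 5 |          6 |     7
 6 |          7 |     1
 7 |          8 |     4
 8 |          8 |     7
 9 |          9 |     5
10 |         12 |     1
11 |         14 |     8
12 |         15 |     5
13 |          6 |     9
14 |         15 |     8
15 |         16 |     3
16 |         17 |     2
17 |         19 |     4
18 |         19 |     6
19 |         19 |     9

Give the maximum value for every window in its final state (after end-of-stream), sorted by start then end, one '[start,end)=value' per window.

i=0 t=0 v=3: → [0,6); WM=-1
i=1 t=1 v=9: → [0,6); WM=0
i=2 t=2 v=1: → [0,6); WM=1
i=3 t=4 v=2: → [0,6); WM=3
i=4 t=6 v=3: → [6,12); WM=5
i=5 t=6 v=7: → [6,12); WM=5
i=6 t=7 v=1: → [6,12); WM=6; [0,6) fires=9
i=7 t=8 v=4: → [6,12); WM=7
i=8 t=8 v=7: → [6,12); WM=7
i=9 t=9 v=5: → [6,12); WM=8
i=10 t=12 v=1: → [12,18); WM=11
i=11 t=14 v=8: → [12,18); WM=13; [6,12) fires=7
i=12 t=15 v=5: → [12,18); WM=14
i=13 t=6 v=9: DROP (t<14-3); WM=14
i=14 t=15 v=8: → [12,18); WM=14
i=15 t=16 v=3: → [12,18); WM=15
i=16 t=17 v=2: → [12,18); WM=16
i=17 t=19 v=4: → [18,24); WM=18; [12,18) fires=8
i=18 t=19 v=6: → [18,24); WM=18
i=19 t=19 v=9: → [18,24); WM=18

[0,6)=9 [6,12)=7 [12,18)=8 [18,24)=9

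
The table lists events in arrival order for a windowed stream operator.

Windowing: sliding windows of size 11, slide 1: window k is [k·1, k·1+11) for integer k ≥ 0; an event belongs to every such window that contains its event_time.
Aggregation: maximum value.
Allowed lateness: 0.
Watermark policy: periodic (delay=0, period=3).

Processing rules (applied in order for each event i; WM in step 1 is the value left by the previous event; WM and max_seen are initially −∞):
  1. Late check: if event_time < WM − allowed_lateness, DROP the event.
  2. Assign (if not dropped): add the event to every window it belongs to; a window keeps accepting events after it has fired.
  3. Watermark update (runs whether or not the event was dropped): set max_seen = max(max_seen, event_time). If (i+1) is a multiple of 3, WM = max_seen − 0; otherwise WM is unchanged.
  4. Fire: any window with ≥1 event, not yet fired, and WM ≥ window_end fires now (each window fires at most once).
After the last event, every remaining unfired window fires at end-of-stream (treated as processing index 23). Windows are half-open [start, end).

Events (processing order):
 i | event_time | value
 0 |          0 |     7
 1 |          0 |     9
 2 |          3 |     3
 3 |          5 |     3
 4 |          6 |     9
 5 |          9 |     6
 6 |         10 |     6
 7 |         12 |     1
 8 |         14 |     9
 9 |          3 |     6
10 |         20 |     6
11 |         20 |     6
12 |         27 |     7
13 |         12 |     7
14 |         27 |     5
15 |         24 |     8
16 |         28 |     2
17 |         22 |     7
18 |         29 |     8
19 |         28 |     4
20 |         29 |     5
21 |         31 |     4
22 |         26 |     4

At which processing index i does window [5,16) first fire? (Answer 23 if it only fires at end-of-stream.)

11

i=0 t=0 v=7: → [0,11); WM=−∞
i=1 t=0 v=9: → [0,11); WM=−∞
i=2 t=3 v=3: → [3,14),[2,13),[1,12),[0,11); WM=3
i=3 t=5 v=3: → [5,16),[4,15),[3,14),[2,13),[1,12),[0,11); WM=3
i=4 t=6 v=9: → [6,17),[5,16),[4,15),[3,14),[2,13),[1,12),[0,11); WM=3
i=5 t=9 v=6: → [9,20),[8,19),[7,18),[6,17),[5,16),[4,15),[3,14),[2,13),[1,12),[0,11); WM=9
i=6 t=10 v=6: → [10,21),[9,20),[8,19),[7,18),[6,17),[5,16),[4,15),[3,14),[2,13),[1,12),[0,11); WM=9
i=7 t=12 v=1: → [12,23),[11,22),[10,21),[9,20),[8,19),[7,18),[6,17),[5,16),[4,15),[3,14),[2,13); WM=9
i=8 t=14 v=9: → [14,25),[13,24),[12,23),[11,22),[10,21),[9,20),[8,19),[7,18),[6,17),[5,16),[4,15); WM=14; [0,11) fires=9 [1,12) fires=9 [2,13) fires=9 [3,14) fires=9
i=9 t=3 v=6: DROP (t<14-0); WM=14
i=10 t=20 v=6: → [20,31),[19,30),[18,29),[17,28),[16,27),[15,26),[14,25),[13,24),[12,23),[11,22),[10,21); WM=14
i=11 t=20 v=6: → [20,31),[19,30),[18,29),[17,28),[16,27),[15,26),[14,25),[13,24),[12,23),[11,22),[10,21); WM=20; [4,15) fires=9 [5,16) fires=9 [6,17) fires=9 [7,18) fires=9 [8,19) fires=9 [9,20) fires=9
i=12 t=27 v=7: → [27,38),[26,37),[25,36),[24,35),[23,34),[22,33),[21,32),[20,31),[19,30),[18,29),[17,28); WM=20
i=13 t=12 v=7: DROP (t<20-0); WM=20
i=14 t=27 v=5: → [27,38),[26,37),[25,36),[24,35),[23,34),[22,33),[21,32),[20,31),[19,30),[18,29),[17,28); WM=27; [10,21) fires=9 [11,22) fires=9 [12,23) fires=9 [13,24) fires=9 [14,25) fires=9 [15,26) fires=6 [16,27) fires=6
i=15 t=24 v=8: DROP (t<27-0); WM=27
i=16 t=28 v=2: → [28,39),[27,38),[26,37),[25,36),[24,35),[23,34),[22,33),[21,32),[20,31),[19,30),[18,29); WM=27
i=17 t=22 v=7: DROP (t<27-0); WM=28; [17,28) fires=7
i=18 t=29 v=8: → [29,40),[28,39),[27,38),[26,37),[25,36),[24,35),[23,34),[22,33),[21,32),[20,31),[19,30); WM=28
i=19 t=28 v=4: → [28,39),[27,38),[26,37),[25,36),[24,35),[23,34),[22,33),[21,32),[20,31),[19,30),[18,29); WM=28
i=20 t=29 v=5: → [29,40),[28,39),[27,38),[26,37),[25,36),[24,35),[23,34),[22,33),[21,32),[20,31),[19,30); WM=29; [18,29) fires=7
i=21 t=31 v=4: → [31,42),[30,41),[29,40),[28,39),[27,38),[26,37),[25,36),[24,35),[23,34),[22,33),[21,32); WM=29
i=22 t=26 v=4: DROP (t<29-0); WM=29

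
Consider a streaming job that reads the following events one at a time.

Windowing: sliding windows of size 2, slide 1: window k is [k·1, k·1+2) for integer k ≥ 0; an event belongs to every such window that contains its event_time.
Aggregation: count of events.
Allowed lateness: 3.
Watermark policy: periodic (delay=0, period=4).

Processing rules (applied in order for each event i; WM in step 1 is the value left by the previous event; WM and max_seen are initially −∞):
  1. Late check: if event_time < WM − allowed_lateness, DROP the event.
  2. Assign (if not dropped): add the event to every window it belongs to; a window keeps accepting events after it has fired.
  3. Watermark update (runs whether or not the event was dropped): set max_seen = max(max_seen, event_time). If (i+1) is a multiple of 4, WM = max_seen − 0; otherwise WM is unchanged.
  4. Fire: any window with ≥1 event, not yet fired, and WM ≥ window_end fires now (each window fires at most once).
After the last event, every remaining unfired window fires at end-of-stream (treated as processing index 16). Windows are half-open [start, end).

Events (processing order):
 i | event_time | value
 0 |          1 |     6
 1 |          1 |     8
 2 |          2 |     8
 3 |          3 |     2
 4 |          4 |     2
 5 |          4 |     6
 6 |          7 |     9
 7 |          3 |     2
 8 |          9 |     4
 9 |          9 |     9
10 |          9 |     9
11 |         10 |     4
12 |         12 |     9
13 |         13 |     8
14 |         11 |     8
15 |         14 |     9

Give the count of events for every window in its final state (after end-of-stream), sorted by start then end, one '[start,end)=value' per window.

[0,2)=2 [1,3)=3 [2,4)=3 [3,5)=4 [4,6)=2 [6,8)=1 [7,9)=1 [8,10)=3 [9,11)=4 [10,12)=2 [11,13)=2 [12,14)=2 [13,15)=2 [14,16)=1

i=0 t=1 v=6: → [1,3),[0,2); WM=−∞
i=1 t=1 v=8: → [1,3),[0,2); WM=−∞
i=2 t=2 v=8: → [2,4),[1,3); WM=−∞
i=3 t=3 v=2: → [3,5),[2,4); WM=3; [0,2) fires=2 [1,3) fires=3
i=4 t=4 v=2: → [4,6),[3,5); WM=3
i=5 t=4 v=6: → [4,6),[3,5); WM=3
i=6 t=7 v=9: → [7,9),[6,8); WM=3
i=7 t=3 v=2: → [3,5),[2,4); WM=7; [2,4) fires=3 [3,5) fires=4 [4,6) fires=2
i=8 t=9 v=4: → [9,11),[8,10); WM=7
i=9 t=9 v=9: → [9,11),[8,10); WM=7
i=10 t=9 v=9: → [9,11),[8,10); WM=7
i=11 t=10 v=4: → [10,12),[9,11); WM=10; [6,8) fires=1 [7,9) fires=1 [8,10) fires=3
i=12 t=12 v=9: → [12,14),[11,13); WM=10
i=13 t=13 v=8: → [13,15),[12,14); WM=10
i=14 t=11 v=8: → [11,13),[10,12); WM=10
i=15 t=14 v=9: → [14,16),[13,15); WM=14; [9,11) fires=4 [10,12) fires=2 [11,13) fires=2 [12,14) fires=2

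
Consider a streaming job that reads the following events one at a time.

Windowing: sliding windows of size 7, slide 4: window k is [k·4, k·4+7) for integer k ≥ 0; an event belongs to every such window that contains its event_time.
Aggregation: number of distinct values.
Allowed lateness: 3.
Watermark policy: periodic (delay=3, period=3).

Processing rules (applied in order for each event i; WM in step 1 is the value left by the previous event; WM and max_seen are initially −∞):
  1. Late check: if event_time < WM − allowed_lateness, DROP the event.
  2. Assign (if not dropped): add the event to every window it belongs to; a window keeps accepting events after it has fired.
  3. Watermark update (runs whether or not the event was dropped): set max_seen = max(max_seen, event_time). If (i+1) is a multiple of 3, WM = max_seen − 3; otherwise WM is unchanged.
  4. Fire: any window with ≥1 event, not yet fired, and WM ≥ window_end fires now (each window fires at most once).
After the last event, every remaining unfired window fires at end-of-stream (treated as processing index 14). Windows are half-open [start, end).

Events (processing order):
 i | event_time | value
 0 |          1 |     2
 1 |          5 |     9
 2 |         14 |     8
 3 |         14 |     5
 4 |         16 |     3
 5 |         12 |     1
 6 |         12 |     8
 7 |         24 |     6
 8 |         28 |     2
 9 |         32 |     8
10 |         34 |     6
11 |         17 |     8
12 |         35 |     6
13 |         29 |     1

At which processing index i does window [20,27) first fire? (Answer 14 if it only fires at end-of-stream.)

11

i=0 t=1 v=2: → [0,7); WM=−∞
i=1 t=5 v=9: → [4,11),[0,7); WM=−∞
i=2 t=14 v=8: → [12,19),[8,15); WM=11; [0,7) fires=2 [4,11) fires=1
i=3 t=14 v=5: → [12,19),[8,15); WM=11
i=4 t=16 v=3: → [16,23),[12,19); WM=11
i=5 t=12 v=1: → [12,19),[8,15); WM=13
i=6 t=12 v=8: → [12,19),[8,15); WM=13
i=7 t=24 v=6: → [24,31),[20,27); WM=13
i=8 t=28 v=2: → [28,35),[24,31); WM=25; [8,15) fires=3 [12,19) fires=4 [16,23) fires=1
i=9 t=32 v=8: → [32,39),[28,35); WM=25
i=10 t=34 v=6: → [32,39),[28,35); WM=25
i=11 t=17 v=8: DROP (t<25-3); WM=31; [20,27) fires=1 [24,31) fires=2
i=12 t=35 v=6: → [32,39); WM=31
i=13 t=29 v=1: → [28,35),[24,31); WM=31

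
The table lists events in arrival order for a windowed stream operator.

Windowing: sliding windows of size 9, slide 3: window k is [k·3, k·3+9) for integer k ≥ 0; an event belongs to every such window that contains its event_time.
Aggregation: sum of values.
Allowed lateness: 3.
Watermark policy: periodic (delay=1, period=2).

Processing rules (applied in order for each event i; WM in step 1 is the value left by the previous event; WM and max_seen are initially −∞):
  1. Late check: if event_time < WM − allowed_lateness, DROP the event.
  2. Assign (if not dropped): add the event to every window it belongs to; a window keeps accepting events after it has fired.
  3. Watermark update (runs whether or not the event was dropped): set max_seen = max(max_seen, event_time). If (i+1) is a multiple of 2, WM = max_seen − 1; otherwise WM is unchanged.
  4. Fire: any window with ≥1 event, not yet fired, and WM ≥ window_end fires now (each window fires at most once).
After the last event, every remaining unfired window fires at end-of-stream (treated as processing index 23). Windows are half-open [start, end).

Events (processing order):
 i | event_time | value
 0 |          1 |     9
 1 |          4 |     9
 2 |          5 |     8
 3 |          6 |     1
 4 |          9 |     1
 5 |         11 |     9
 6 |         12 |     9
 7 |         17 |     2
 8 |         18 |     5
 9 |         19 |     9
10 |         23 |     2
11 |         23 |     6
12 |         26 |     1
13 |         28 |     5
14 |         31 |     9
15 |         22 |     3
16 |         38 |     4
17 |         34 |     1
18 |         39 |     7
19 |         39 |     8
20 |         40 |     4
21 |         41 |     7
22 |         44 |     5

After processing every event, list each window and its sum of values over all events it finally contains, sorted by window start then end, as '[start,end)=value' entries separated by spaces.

[0,9)=27 [3,12)=28 [6,15)=20 [9,18)=21 [12,21)=25 [15,24)=24 [18,27)=23 [21,30)=14 [24,33)=15 [27,36)=15 [30,39)=14 [33,42)=31 [36,45)=35 [39,48)=31 [42,51)=5

i=0 t=1 v=9: → [0,9); WM=−∞
i=1 t=4 v=9: → [3,12),[0,9); WM=3
i=2 t=5 v=8: → [3,12),[0,9); WM=3
i=3 t=6 v=1: → [6,15),[3,12),[0,9); WM=5
i=4 t=9 v=1: → [9,18),[6,15),[3,12); WM=5
i=5 t=11 v=9: → [9,18),[6,15),[3,12); WM=10; [0,9) fires=27
i=6 t=12 v=9: → [12,21),[9,18),[6,15); WM=10
i=7 t=17 v=2: → [15,24),[12,21),[9,18); WM=16; [3,12) fires=28 [6,15) fires=20
i=8 t=18 v=5: → [18,27),[15,24),[12,21); WM=16
i=9 t=19 v=9: → [18,27),[15,24),[12,21); WM=18; [9,18) fires=21
i=10 t=23 v=2: → [21,30),[18,27),[15,24); WM=18
i=11 t=23 v=6: → [21,30),[18,27),[15,24); WM=22; [12,21) fires=25
i=12 t=26 v=1: → [24,33),[21,30),[18,27); WM=22
i=13 t=28 v=5: → [27,36),[24,33),[21,30); WM=27; [15,24) fires=24 [18,27) fires=23
i=14 t=31 v=9: → [30,39),[27,36),[24,33); WM=27
i=15 t=22 v=3: DROP (t<27-3); WM=30; [21,30) fires=14
i=16 t=38 v=4: → [36,45),[33,42),[30,39); WM=30
i=17 t=34 v=1: → [33,42),[30,39),[27,36); WM=37; [24,33) fires=15 [27,36) fires=15
i=18 t=39 v=7: → [39,48),[36,45),[33,42); WM=37
i=19 t=39 v=8: → [39,48),[36,45),[33,42); WM=38
i=20 t=40 v=4: → [39,48),[36,45),[33,42); WM=38
i=21 t=41 v=7: → [39,48),[36,45),[33,42); WM=40; [30,39) fires=14
i=22 t=44 v=5: → [42,51),[39,48),[36,45); WM=40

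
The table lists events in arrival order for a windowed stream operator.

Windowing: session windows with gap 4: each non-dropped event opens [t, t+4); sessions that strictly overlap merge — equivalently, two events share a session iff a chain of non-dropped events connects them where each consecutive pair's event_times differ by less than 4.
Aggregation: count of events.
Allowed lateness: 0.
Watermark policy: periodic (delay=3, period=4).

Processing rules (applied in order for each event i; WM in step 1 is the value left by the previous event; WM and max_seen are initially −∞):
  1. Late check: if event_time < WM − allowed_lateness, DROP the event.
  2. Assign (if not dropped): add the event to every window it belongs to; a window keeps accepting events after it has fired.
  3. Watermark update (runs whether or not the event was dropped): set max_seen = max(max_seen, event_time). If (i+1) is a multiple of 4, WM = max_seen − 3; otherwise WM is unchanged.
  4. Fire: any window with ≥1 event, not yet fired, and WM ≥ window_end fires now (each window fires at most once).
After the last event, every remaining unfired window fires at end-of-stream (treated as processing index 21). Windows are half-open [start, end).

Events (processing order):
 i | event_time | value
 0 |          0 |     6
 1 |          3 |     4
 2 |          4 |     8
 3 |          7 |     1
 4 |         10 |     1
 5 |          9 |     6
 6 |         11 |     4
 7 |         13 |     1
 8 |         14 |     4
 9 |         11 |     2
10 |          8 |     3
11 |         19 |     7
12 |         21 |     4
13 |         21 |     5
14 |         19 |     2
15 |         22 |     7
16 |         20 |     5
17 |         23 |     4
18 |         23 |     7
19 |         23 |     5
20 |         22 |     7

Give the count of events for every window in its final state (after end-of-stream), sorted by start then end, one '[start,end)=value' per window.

[0,18)=10 [19,27)=10

i=0 t=0 v=6: → [0,4); WM=−∞
i=1 t=3 v=4: → [0,7); WM=−∞
i=2 t=4 v=8: → [0,8); WM=−∞
i=3 t=7 v=1: → [0,11); WM=4
i=4 t=10 v=1: → [0,14); WM=4
i=5 t=9 v=6: → [0,14); WM=4
i=6 t=11 v=4: → [0,15); WM=4
i=7 t=13 v=1: → [0,17); WM=10
i=8 t=14 v=4: → [0,18); WM=10
i=9 t=11 v=2: → [0,18); WM=10
i=10 t=8 v=3: DROP (t<10-0); WM=10
i=11 t=19 v=7: → [19,23); WM=16
i=12 t=21 v=4: → [19,25); WM=16
i=13 t=21 v=5: → [19,25); WM=16
i=14 t=19 v=2: → [19,25); WM=16
i=15 t=22 v=7: → [19,26); WM=19
i=16 t=20 v=5: → [19,26); WM=19
i=17 t=23 v=4: → [19,27); WM=19
i=18 t=23 v=7: → [19,27); WM=19
i=19 t=23 v=5: → [19,27); WM=20
i=20 t=22 v=7: → [19,27); WM=20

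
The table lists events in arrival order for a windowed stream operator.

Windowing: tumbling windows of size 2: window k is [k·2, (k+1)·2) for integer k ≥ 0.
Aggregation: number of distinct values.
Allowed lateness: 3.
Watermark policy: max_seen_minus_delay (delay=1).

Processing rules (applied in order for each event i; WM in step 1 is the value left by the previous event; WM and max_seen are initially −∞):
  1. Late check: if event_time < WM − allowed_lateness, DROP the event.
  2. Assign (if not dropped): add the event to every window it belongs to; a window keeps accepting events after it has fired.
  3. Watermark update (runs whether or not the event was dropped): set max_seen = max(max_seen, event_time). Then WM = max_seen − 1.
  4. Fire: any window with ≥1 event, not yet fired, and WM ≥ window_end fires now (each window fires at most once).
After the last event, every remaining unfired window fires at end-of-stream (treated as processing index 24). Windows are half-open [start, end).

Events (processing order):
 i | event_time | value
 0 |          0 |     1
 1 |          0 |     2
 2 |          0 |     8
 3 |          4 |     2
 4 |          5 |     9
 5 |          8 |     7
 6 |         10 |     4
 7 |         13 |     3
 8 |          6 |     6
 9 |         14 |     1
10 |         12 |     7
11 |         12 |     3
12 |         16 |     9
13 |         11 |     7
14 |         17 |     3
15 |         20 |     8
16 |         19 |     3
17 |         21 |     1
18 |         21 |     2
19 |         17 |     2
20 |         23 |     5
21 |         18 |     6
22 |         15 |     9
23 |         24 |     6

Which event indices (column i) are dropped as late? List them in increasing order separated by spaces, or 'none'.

i=0 t=0 v=1: → [0,2); WM=-1
i=1 t=0 v=2: → [0,2); WM=-1
i=2 t=0 v=8: → [0,2); WM=-1
i=3 t=4 v=2: → [4,6); WM=3; [0,2) fires=3
i=4 t=5 v=9: → [4,6); WM=4
i=5 t=8 v=7: → [8,10); WM=7; [4,6) fires=2
i=6 t=10 v=4: → [10,12); WM=9
i=7 t=13 v=3: → [12,14); WM=12; [8,10) fires=1 [10,12) fires=1
i=8 t=6 v=6: DROP (t<12-3); WM=12
i=9 t=14 v=1: → [14,16); WM=13
i=10 t=12 v=7: → [12,14); WM=13
i=11 t=12 v=3: → [12,14); WM=13
i=12 t=16 v=9: → [16,18); WM=15; [12,14) fires=2
i=13 t=11 v=7: DROP (t<15-3); WM=15
i=14 t=17 v=3: → [16,18); WM=16; [14,16) fires=1
i=15 t=20 v=8: → [20,22); WM=19; [16,18) fires=2
i=16 t=19 v=3: → [18,20); WM=19
i=17 t=21 v=1: → [20,22); WM=20; [18,20) fires=1
i=18 t=21 v=2: → [20,22); WM=20
i=19 t=17 v=2: → [16,18); WM=20
i=20 t=23 v=5: → [22,24); WM=22; [20,22) fires=3
i=21 t=18 v=6: DROP (t<22-3); WM=22
i=22 t=15 v=9: DROP (t<22-3); WM=22
i=23 t=24 v=6: → [24,26); WM=23

8 13 21 22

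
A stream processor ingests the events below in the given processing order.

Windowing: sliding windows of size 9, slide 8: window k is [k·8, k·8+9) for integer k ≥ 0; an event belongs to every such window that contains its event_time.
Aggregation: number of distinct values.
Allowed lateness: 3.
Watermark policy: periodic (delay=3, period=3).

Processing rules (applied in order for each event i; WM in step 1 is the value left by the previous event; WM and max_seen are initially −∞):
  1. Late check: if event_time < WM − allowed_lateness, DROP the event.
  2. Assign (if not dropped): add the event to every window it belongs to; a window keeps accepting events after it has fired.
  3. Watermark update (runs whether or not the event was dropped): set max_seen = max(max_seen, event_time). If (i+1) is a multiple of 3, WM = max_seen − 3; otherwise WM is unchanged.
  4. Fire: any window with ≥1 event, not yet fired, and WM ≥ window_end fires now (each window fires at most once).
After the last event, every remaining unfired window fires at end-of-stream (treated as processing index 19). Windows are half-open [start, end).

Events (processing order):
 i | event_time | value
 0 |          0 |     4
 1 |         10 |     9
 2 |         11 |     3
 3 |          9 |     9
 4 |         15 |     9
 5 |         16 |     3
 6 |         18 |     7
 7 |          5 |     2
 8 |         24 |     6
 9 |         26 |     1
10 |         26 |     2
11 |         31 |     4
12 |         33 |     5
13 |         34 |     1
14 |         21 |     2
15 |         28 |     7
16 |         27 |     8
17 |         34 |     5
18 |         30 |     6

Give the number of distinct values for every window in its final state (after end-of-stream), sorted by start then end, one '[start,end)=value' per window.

i=0 t=0 v=4: → [0,9); WM=−∞
i=1 t=10 v=9: → [8,17); WM=−∞
i=2 t=11 v=3: → [8,17); WM=8
i=3 t=9 v=9: → [8,17); WM=8
i=4 t=15 v=9: → [8,17); WM=8
i=5 t=16 v=3: → [16,25),[8,17); WM=13; [0,9) fires=1
i=6 t=18 v=7: → [16,25); WM=13
i=7 t=5 v=2: DROP (t<13-3); WM=13
i=8 t=24 v=6: → [24,33),[16,25); WM=21; [8,17) fires=2
i=9 t=26 v=1: → [24,33); WM=21
i=10 t=26 v=2: → [24,33); WM=21
i=11 t=31 v=4: → [24,33); WM=28; [16,25) fires=3
i=12 t=33 v=5: → [32,41); WM=28
i=13 t=34 v=1: → [32,41); WM=28
i=14 t=21 v=2: DROP (t<28-3); WM=31
i=15 t=28 v=7: → [24,33); WM=31
i=16 t=27 v=8: DROP (t<31-3); WM=31
i=17 t=34 v=5: → [32,41); WM=31
i=18 t=30 v=6: → [24,33); WM=31

[0,9)=1 [8,17)=2 [16,25)=3 [24,33)=5 [32,41)=2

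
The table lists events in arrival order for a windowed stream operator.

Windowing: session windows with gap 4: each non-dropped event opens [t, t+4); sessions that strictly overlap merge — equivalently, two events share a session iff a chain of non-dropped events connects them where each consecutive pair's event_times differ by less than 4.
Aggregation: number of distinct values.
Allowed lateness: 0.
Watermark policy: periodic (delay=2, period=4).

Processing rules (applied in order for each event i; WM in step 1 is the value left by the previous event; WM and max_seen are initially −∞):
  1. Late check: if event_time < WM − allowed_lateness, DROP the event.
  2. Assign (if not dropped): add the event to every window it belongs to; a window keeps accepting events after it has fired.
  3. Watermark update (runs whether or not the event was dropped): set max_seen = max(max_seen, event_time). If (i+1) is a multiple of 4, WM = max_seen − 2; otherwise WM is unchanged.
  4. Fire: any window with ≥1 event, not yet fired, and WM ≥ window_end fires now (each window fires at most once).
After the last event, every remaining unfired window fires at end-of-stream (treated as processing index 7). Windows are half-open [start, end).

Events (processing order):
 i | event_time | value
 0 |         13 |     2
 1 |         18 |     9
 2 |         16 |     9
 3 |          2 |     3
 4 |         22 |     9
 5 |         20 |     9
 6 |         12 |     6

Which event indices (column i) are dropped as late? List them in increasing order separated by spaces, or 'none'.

i=0 t=13 v=2: → [13,17); WM=−∞
i=1 t=18 v=9: → [18,22); WM=−∞
i=2 t=16 v=9: → [13,22); WM=−∞
i=3 t=2 v=3: → [2,6); WM=16
i=4 t=22 v=9: → [22,26); WM=16
i=5 t=20 v=9: → [13,26); WM=16
i=6 t=12 v=6: DROP (t<16-0); WM=16

6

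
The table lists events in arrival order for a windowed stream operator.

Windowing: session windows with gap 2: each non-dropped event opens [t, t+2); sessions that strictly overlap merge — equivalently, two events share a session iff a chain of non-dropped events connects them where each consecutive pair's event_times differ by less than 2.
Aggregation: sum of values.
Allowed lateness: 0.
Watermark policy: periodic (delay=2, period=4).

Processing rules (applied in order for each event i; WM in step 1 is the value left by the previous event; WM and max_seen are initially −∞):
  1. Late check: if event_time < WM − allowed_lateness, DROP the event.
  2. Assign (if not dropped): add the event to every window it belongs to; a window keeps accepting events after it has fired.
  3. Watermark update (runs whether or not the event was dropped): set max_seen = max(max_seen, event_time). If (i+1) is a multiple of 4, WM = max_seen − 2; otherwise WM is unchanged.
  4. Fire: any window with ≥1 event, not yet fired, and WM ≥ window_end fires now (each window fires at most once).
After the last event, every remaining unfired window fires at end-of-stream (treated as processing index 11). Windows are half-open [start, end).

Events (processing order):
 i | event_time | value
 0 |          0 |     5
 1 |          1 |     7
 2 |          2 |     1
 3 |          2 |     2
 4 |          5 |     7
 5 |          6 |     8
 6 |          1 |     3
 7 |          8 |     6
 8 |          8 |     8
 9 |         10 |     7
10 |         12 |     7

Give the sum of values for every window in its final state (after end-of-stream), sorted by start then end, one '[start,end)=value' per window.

[0,4)=18 [5,8)=15 [8,10)=14 [10,12)=7 [12,14)=7

i=0 t=0 v=5: → [0,2); WM=−∞
i=1 t=1 v=7: → [0,3); WM=−∞
i=2 t=2 v=1: → [0,4); WM=−∞
i=3 t=2 v=2: → [0,4); WM=0
i=4 t=5 v=7: → [5,7); WM=0
i=5 t=6 v=8: → [5,8); WM=0
i=6 t=1 v=3: → [0,4); WM=0
i=7 t=8 v=6: → [8,10); WM=6
i=8 t=8 v=8: → [8,10); WM=6
i=9 t=10 v=7: → [10,12); WM=6
i=10 t=12 v=7: → [12,14); WM=6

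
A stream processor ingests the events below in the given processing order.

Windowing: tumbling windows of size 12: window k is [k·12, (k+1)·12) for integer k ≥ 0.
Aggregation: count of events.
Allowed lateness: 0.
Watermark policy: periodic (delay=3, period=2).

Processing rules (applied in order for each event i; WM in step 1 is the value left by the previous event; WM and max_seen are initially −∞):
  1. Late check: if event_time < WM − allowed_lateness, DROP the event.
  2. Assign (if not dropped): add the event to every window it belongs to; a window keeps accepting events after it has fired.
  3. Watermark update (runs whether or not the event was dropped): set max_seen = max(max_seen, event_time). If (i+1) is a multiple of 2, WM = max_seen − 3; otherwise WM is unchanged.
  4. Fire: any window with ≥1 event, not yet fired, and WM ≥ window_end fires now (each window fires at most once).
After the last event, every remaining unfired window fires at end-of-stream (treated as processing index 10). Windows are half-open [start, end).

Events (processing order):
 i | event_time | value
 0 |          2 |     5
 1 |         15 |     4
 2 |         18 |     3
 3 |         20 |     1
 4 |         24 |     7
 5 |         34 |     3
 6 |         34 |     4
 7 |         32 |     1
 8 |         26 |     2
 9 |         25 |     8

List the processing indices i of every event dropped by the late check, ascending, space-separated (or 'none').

8 9

i=0 t=2 v=5: → [0,12); WM=−∞
i=1 t=15 v=4: → [12,24); WM=12; [0,12) fires=1
i=2 t=18 v=3: → [12,24); WM=12
i=3 t=20 v=1: → [12,24); WM=17
i=4 t=24 v=7: → [24,36); WM=17
i=5 t=34 v=3: → [24,36); WM=31; [12,24) fires=3
i=6 t=34 v=4: → [24,36); WM=31
i=7 t=32 v=1: → [24,36); WM=31
i=8 t=26 v=2: DROP (t<31-0); WM=31
i=9 t=25 v=8: DROP (t<31-0); WM=31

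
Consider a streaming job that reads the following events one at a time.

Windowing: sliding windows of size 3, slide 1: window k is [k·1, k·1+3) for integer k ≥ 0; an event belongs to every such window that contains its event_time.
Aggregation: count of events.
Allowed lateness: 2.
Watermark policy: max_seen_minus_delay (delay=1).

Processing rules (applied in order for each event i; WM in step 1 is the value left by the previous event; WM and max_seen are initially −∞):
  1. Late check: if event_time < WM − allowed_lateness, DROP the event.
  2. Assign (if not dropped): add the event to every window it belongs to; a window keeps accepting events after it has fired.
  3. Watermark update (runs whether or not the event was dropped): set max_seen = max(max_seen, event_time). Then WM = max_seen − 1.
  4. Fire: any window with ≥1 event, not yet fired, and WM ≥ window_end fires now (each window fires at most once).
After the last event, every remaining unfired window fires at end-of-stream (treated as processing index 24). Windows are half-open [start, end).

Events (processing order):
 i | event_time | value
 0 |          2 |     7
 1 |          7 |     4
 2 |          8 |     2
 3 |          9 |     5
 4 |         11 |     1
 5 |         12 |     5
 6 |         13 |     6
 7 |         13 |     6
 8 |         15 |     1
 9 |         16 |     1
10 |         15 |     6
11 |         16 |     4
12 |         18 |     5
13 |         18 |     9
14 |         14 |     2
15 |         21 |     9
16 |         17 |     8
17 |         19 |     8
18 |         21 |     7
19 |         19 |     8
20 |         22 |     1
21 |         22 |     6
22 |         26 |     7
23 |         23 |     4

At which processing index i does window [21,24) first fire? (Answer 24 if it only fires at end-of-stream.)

i=0 t=2 v=7: → [2,5),[1,4),[0,3); WM=1
i=1 t=7 v=4: → [7,10),[6,9),[5,8); WM=6; [0,3) fires=1 [1,4) fires=1 [2,5) fires=1
i=2 t=8 v=2: → [8,11),[7,10),[6,9); WM=7
i=3 t=9 v=5: → [9,12),[8,11),[7,10); WM=8; [5,8) fires=1
i=4 t=11 v=1: → [11,14),[10,13),[9,12); WM=10; [6,9) fires=2 [7,10) fires=3
i=5 t=12 v=5: → [12,15),[11,14),[10,13); WM=11; [8,11) fires=2
i=6 t=13 v=6: → [13,16),[12,15),[11,14); WM=12; [9,12) fires=2
i=7 t=13 v=6: → [13,16),[12,15),[11,14); WM=12
i=8 t=15 v=1: → [15,18),[14,17),[13,16); WM=14; [10,13) fires=2 [11,14) fires=4
i=9 t=16 v=1: → [16,19),[15,18),[14,17); WM=15; [12,15) fires=3
i=10 t=15 v=6: → [15,18),[14,17),[13,16); WM=15
i=11 t=16 v=4: → [16,19),[15,18),[14,17); WM=15
i=12 t=18 v=5: → [18,21),[17,20),[16,19); WM=17; [13,16) fires=4 [14,17) fires=4
i=13 t=18 v=9: → [18,21),[17,20),[16,19); WM=17
i=14 t=14 v=2: DROP (t<17-2); WM=17
i=15 t=21 v=9: → [21,24),[20,23),[19,22); WM=20; [15,18) fires=4 [16,19) fires=4 [17,20) fires=2
i=16 t=17 v=8: DROP (t<20-2); WM=20
i=17 t=19 v=8: → [19,22),[18,21),[17,20); WM=20
i=18 t=21 v=7: → [21,24),[20,23),[19,22); WM=20
i=19 t=19 v=8: → [19,22),[18,21),[17,20); WM=20
i=20 t=22 v=1: → [22,25),[21,24),[20,23); WM=21; [18,21) fires=4
i=21 t=22 v=6: → [22,25),[21,24),[20,23); WM=21
i=22 t=26 v=7: → [26,29),[25,28),[24,27); WM=25; [19,22) fires=4 [20,23) fires=4 [21,24) fires=4 [22,25) fires=2
i=23 t=23 v=4: → [23,26),[22,25),[21,24); WM=25

22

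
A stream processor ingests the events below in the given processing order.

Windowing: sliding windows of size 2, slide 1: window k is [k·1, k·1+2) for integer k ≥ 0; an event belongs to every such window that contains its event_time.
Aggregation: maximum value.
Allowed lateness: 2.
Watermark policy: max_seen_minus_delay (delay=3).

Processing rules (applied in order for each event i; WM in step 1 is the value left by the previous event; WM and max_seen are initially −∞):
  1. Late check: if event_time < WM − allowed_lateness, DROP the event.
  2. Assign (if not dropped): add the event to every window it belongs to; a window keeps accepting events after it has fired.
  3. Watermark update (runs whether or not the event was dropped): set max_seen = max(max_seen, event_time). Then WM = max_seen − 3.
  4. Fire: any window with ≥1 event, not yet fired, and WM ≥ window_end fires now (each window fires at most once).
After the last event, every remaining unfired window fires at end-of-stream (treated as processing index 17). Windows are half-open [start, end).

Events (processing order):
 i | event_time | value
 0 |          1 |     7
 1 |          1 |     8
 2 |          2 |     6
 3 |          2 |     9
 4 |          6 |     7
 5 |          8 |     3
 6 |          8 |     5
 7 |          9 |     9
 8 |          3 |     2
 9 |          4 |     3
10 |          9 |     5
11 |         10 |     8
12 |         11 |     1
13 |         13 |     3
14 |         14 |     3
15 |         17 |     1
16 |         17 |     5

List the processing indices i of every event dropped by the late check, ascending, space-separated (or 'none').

i=0 t=1 v=7: → [1,3),[0,2); WM=-2
i=1 t=1 v=8: → [1,3),[0,2); WM=-2
i=2 t=2 v=6: → [2,4),[1,3); WM=-1
i=3 t=2 v=9: → [2,4),[1,3); WM=-1
i=4 t=6 v=7: → [6,8),[5,7); WM=3; [0,2) fires=8 [1,3) fires=9
i=5 t=8 v=3: → [8,10),[7,9); WM=5; [2,4) fires=9
i=6 t=8 v=5: → [8,10),[7,9); WM=5
i=7 t=9 v=9: → [9,11),[8,10); WM=6
i=8 t=3 v=2: DROP (t<6-2); WM=6
i=9 t=4 v=3: → [4,6),[3,5); WM=6; [3,5) fires=3 [4,6) fires=3
i=10 t=9 v=5: → [9,11),[8,10); WM=6
i=11 t=10 v=8: → [10,12),[9,11); WM=7; [5,7) fires=7
i=12 t=11 v=1: → [11,13),[10,12); WM=8; [6,8) fires=7
i=13 t=13 v=3: → [13,15),[12,14); WM=10; [7,9) fires=5 [8,10) fires=9
i=14 t=14 v=3: → [14,16),[13,15); WM=11; [9,11) fires=9
i=15 t=17 v=1: → [17,19),[16,18); WM=14; [10,12) fires=8 [11,13) fires=1 [12,14) fires=3
i=16 t=17 v=5: → [17,19),[16,18); WM=14

8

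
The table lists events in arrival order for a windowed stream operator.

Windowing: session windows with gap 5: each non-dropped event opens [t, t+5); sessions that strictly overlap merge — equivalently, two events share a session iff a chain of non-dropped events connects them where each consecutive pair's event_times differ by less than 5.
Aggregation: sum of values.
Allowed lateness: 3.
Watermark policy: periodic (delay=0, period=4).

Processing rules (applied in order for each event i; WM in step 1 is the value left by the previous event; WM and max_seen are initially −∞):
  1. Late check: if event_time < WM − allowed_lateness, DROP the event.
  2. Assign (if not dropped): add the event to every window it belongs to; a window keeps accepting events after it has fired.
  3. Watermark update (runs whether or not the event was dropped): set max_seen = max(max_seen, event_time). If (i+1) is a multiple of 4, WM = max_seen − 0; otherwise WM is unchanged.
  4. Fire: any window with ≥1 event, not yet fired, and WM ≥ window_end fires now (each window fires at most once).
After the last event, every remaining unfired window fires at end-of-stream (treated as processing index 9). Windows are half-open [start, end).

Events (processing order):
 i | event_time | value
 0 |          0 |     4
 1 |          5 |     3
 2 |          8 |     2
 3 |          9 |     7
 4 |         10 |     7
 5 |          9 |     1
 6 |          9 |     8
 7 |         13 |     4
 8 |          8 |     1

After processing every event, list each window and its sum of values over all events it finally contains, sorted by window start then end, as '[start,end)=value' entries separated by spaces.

[0,5)=4 [5,18)=32

i=0 t=0 v=4: → [0,5); WM=−∞
i=1 t=5 v=3: → [5,10); WM=−∞
i=2 t=8 v=2: → [5,13); WM=−∞
i=3 t=9 v=7: → [5,14); WM=9
i=4 t=10 v=7: → [5,15); WM=9
i=5 t=9 v=1: → [5,15); WM=9
i=6 t=9 v=8: → [5,15); WM=9
i=7 t=13 v=4: → [5,18); WM=13
i=8 t=8 v=1: DROP (t<13-3); WM=13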